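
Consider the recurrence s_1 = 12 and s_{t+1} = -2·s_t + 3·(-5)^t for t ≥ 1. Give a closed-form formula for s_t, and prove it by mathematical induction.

Computing the first terms: s_1 = 12, s_2 = -39, s_3 = 153. This suggests s_t = 7(-2)^(t - 1) - (-5)^t.
Base step (t = 1): the formula gives 12 = 12 = s_1.
Suppose the result is true for t = i, so s_i = 7(-2)^(i - 1) - (-5)^i.
Then s_{i+1} = -2·s_i + 3·(-5)^i = -2·(7(-2)^(i - 1) - (-5)^i) + 3·(-5)^i = 7(-2)^i - (-5)^(i + 1) = 7(-2)^((i+1) - 1) - (-5)^(i+1),
which is the claimed formula at t = i+1.
This completes the induction.

s_t = 7(-2)^(t - 1) - (-5)^t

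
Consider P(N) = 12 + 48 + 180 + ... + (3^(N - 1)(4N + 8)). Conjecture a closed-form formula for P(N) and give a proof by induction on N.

We claim P(N) = 3^N(2N + 3) - 3 for all N ≥ 1.
For the base case N = 1: P(1) = 12, and the closed form gives 12. They agree.
Inductive step: suppose the statement holds for some k ≥ 1, so P(k) = 3^k(2k + 3) - 3.
Then P(k+1) = P(k) + (4·3^k(k + 3)) = (3^k(2k + 3) - 3) + (4·3^k(k + 3)).
Simplifying, P(k+1) = 6·3^k·k + 15·3^k - 3 = 3^(k+1)(2(k+1) + 3) - 3,
which is the closed form with N = k+1.
By the principle of mathematical induction, the result holds for all N ≥ 1.

P(N) = 3^N(2N + 3) - 3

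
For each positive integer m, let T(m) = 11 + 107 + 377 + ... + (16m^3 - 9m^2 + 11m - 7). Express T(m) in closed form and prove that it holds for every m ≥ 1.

T(m) = m(4m^3 + 5m^2 + 5m - 3)

We claim T(m) = m(4m^3 + 5m^2 + 5m - 3) for all m ≥ 1.
Base step (m = 1): T(1) = 11, and the closed form gives 11. They agree.
Suppose the result is true for m = p, so T(p) = p(4p^3 + 5p^2 + 5p - 3).
Then T(p+1) = T(p) + (16p^3 + 39p^2 + 41p + 11) = (p(4p^3 + 5p^2 + 5p - 3)) + (16p^3 + 39p^2 + 41p + 11).
Simplifying, T(p+1) = (p + 1)(4p^3 + 17p^2 + 27p + 11) = (p+1)(4(p+1)^3 + 5(p+1)^2 + 5(p+1) - 3),
which is the closed form with m = p+1.
By induction, the statement is established for all m ≥ 1.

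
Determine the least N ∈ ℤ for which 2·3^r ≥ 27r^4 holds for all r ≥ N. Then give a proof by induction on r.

N = 12

At r = 11: 354294 < 395307, so the inequality fails and N ≥ 12. We prove 2·3^r ≥ 27r^4 for all r ≥ 12.
Base step (r = 12): 2·3^r = 1062882 and 27r^4 = 559872, so 1062882 ≥ 559872.
Inductive step: assume the claim holds for r = m, so 2·3^m ≥ 27m^4.
Then 2·3^(m + 1) = 3·(2·3^m) ≥ 3·(27m^4).
Also, for m ≥ 12 we have 3·(27m^4) ≥ 27(m+1)^4, since 3 ≥ (1 + 1/m)^4 for all m ≥ 12.
Combining, 2·3^(m + 1) ≥ 27(m+1)^4.
Hence, by induction on r, the claim holds for every r ≥ 12.
Hence the smallest such N is 12.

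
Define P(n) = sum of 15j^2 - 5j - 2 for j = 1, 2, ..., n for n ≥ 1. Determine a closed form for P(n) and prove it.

P(n) = n(5n^2 + 5n - 2)

We claim P(n) = n(5n^2 + 5n - 2) for all n ≥ 1.
For the base case n = 1: P(1) = 8, and the closed form gives 8. They agree.
Suppose the result is true for n = j, so P(j) = j(5j^2 + 5j - 2).
Then P(j+1) = P(j) + (15j^2 + 25j + 8) = (j(5j^2 + 5j - 2)) + (15j^2 + 25j + 8).
Simplifying, P(j+1) = (j + 1)(5j^2 + 15j + 8) = (j+1)(5(j+1)^2 + 5(j+1) - 2),
which is the closed form with n = j+1.
This completes the induction.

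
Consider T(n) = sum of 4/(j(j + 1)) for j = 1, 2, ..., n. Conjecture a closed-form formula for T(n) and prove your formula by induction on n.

We claim T(n) = 4n/(n + 1) for all n ≥ 1.
Base case (n = 1): T(1) = 2, and the closed form gives 2. They agree.
Inductive step: suppose the statement holds for some j ≥ 1, so T(j) = 4j/(j + 1).
Then T(j+1) = T(j) + (4/((j + 1)(j + 2))) = (4j/(j + 1)) + (4/((j + 1)(j + 2))).
Simplifying, T(j+1) = 4(j + 1)/(j + 2) = 4(j+1)/((j+1) + 1),
which is the closed form with n = j+1.
By the principle of mathematical induction, the result holds for all n ≥ 1.

T(n) = 4n/(n + 1)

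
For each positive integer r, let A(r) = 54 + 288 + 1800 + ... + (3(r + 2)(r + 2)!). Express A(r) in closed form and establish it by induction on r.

We claim A(r) = 3(r + 3)! - 18 for all r ≥ 1.
For the base case r = 1: A(1) = 54, and the closed form gives 54. They agree.
Inductive step: assume the claim holds for r = p, so A(p) = 3(p + 3)! - 18.
Then A(p+1) = A(p) + (3(p + 3)(p + 3)!) = (3(p + 3)! - 18) + (3(p + 3)(p + 3)!).
Simplifying, A(p+1) = 3((p+1) + 3)! - 18,
which is the closed form with r = p+1.
This completes the induction.

A(r) = 3(r + 3)! - 18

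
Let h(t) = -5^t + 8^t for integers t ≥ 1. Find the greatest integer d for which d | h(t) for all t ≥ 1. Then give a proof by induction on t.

Computing the first values: h(1) = 3 and h(2) = 39; gcd(3, 39) = 3, so d ≤ 3.
We prove 3 | -5^t + 8^t for all t ≥ 1 by induction on t.
When t = 1: h(1) = 3 = 3·(1), so 3 | h(1).
Inductive step: suppose the statement holds for some m ≥ 1, i.e. 3 | h(m). Then
8^{m+1} − 5^{m+1} = 8·8^m − 5·5^m = 8·(8^m − 5^m) + (3)·5^m. The first term is divisible by 3 by the inductive hypothesis, and the second term (3)·5^m is divisible by 3 since 3 | 3. Hence 3 | h(m+1).
By the principle of mathematical induction, the result holds for all t ≥ 1.
Therefore the largest such d is 3.

d = 3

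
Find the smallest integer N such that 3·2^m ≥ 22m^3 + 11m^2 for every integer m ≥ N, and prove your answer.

At m = 14: 49152 < 62524, so the inequality fails and N ≥ 15. We prove 3·2^m ≥ 22m^3 + 11m^2 for all m ≥ 15.
Base case (m = 15): 3·2^m = 98304 and 22m^3 + 11m^2 = 76725, so 98304 ≥ 76725.
Inductive step: assume the claim holds for m = i, so 3·2^i ≥ 22i^3 + 11i^2.
Then 3·2^(i + 1) = 2·(3·2^i) ≥ 2·(22i^3 + 11i^2).
Also, for i ≥ 15 we have 2·(22i^3 + 11i^2) ≥ 22(i+1)^3 + 11(i+1)^2, since 2·(22i^3 + 11i^2) − (22(i+1)^3 + 11(i+1)^2) = 22i^3 - 55i^2 - 88i - 33, which is nonnegative for all i ≥ 15.
Combining, 3·2^(i + 1) ≥ 22(i+1)^3 + 11(i+1)^2.
This completes the induction.
Hence the smallest such N is 15.

N = 15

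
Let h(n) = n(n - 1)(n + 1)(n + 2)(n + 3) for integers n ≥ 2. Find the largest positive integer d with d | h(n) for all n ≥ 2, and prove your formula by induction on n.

d = 120

Computing the first values: h(2) = 120 and h(3) = 720; gcd(120, 720) = 120, so d ≤ 120.
We prove 120 | n(n - 1)(n + 1)(n + 2)(n + 3) for all n ≥ 2 by induction on n.
Base step (n = 2): h(2) = 120 = 120·(1), so 120 | h(2).
Inductive step: suppose the statement holds for some m ≥ 2, i.e. 120 | h(m). Then
h(m+1) − h(m) = m·(m+1)·(m+2)·(m+3)·(m+4) − (m-1)·m·(m+1)·(m+2)·(m+3) = m·(m+1)·(m+2)·(m+3)·[(m+4) − (m-1)] = 5·m·(m+1)·(m+2)·(m+3). The product of 4 consecutive integers is divisible by (4)! = 24, so h(m+1) − h(m) is divisible by 5·24 = 120. By the inductive hypothesis 120 | h(m), hence 120 | h(m+1).
By the principle of mathematical induction, the result holds for all n ≥ 2.
Therefore the largest such d is 120.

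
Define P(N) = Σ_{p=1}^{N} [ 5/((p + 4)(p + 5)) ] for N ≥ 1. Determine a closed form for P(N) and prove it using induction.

We claim P(N) = N/(N + 5) for all N ≥ 1.
When N = 1: P(1) = 1/6, and the closed form gives 1/6. They agree.
Suppose the result is true for N = p, so P(p) = p/(p + 5).
Then P(p+1) = P(p) + (5/((p + 5)(p + 6))) = (p/(p + 5)) + (5/((p + 5)(p + 6))).
Simplifying, P(p+1) = (p + 1)/(p + 6) = (p+1)/((p+1) + 5),
which is the closed form with N = p+1.
By induction, the statement is established for all N ≥ 1.

P(N) = N/(N + 5)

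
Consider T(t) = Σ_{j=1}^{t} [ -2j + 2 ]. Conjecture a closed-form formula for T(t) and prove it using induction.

T(t) = -t(t - 1)

We claim T(t) = -t(t - 1) for all t ≥ 1.
For the base case t = 1: T(1) = 0, and the closed form gives 0. They agree.
Inductive step: suppose the statement holds for some j ≥ 1, so T(j) = j(-j + 1).
Then T(j+1) = T(j) + (-2j) = (j(-j + 1)) + (-2j).
Simplifying, T(j+1) = -j(j + 1) = -(j+1)((j+1) - 1),
which is the closed form with t = j+1.
This completes the induction.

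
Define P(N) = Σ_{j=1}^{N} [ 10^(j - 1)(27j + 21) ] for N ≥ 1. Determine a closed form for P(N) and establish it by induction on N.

We claim P(N) = 10^N(3N + 2) - 2 for all N ≥ 1.
Base case (N = 1): P(1) = 48, and the closed form gives 48. They agree.
For the inductive step, assume it holds for an arbitrary j ≥ 1, so P(j) = 10^j(3j + 2) - 2.
Then P(j+1) = P(j) + (10^j(27j + 48)) = (10^j(3j + 2) - 2) + (10^j(27j + 48)).
Simplifying, P(j+1) = 30·10^j·j + 50·10^j - 2 = 10^(j+1)(3(j+1) + 2) - 2,
which is the closed form with N = j+1.
This completes the induction.

P(N) = 10^N(3N + 2) - 2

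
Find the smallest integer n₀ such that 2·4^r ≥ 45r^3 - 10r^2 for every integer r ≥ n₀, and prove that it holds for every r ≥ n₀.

n₀ = 7

At r = 6: 8192 < 9360, so the inequality fails and n₀ ≥ 7. We prove 2·4^r ≥ 45r^3 - 10r^2 for all r ≥ 7.
For the base case r = 7: 2·4^r = 32768 and 45r^3 - 10r^2 = 14945, so 32768 ≥ 14945.
Inductive step: assume the claim holds for r = k, so 2·4^k ≥ 45k^3 - 10k^2.
Then 2·4^(k + 1) = 4·(2·4^k) ≥ 4·(45k^3 - 10k^2).
Also, for k ≥ 7 we have 4·(45k^3 - 10k^2) ≥ 45(k+1)^3 - 10(k+1)^2, since 4·(45k^3 - 10k^2) − (45(k+1)^3 - 10(k+1)^2) = 135k^3 - 165k^2 - 115k - 35, which is nonnegative for all k ≥ 7.
Combining, 2·4^(k + 1) ≥ 45(k+1)^3 - 10(k+1)^2.
This completes the induction.
Hence the smallest such n₀ is 7.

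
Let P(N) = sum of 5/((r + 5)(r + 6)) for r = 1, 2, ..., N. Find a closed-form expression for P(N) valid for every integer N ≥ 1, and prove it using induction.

P(N) = 5N/(6(N + 6))

We claim P(N) = 5N/(6(N + 6)) for all N ≥ 1.
For the base case N = 1: P(1) = 5/42, and the closed form gives 5/42. They agree.
Suppose the result is true for N = r, so P(r) = 5r/(6(r + 6)).
Then P(r+1) = P(r) + (5/((r + 6)(r + 7))) = (5r/(6(r + 6))) + (5/((r + 6)(r + 7))).
Simplifying, P(r+1) = 5(r + 1)/(6(r + 7)) = 5(r+1)/(6((r+1) + 6)),
which is the closed form with N = r+1.
By induction, the statement is established for all N ≥ 1.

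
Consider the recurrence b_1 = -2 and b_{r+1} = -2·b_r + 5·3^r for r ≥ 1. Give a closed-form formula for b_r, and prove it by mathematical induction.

b_r = -5(-2)^(r - 1) + 3^r

Computing the first terms: b_1 = -2, b_2 = 19, b_3 = 7. This suggests b_r = -5(-2)^(r - 1) + 3^r.
When r = 1: the formula gives -2 = -2 = b_1.
For the inductive step, assume it holds for an arbitrary m ≥ 1, so b_m = -5(-2)^(m - 1) + 3^m.
Then b_{m+1} = -2·b_m + 5·3^m = -2·(-5(-2)^(m - 1) + 3^m) + 5·3^m = -5(-2)^m + 3^(m + 1) = -5(-2)^((m+1) - 1) + 3^(m+1),
which is the claimed formula at r = m+1.
Hence, by induction on r, the claim holds for every r ≥ 1.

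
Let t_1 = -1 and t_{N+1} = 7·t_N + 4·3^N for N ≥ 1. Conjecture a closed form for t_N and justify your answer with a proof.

t_N = -3^N + 2·7^(N - 1)

Computing the first terms: t_1 = -1, t_2 = 5, t_3 = 71. This suggests t_N = -3^N + 2·7^(N - 1).
For the base case N = 1: the formula gives -1 = -1 = t_1.
Inductive step: suppose the statement holds for some p ≥ 1, so t_p = -3^p + 2·7^(p - 1).
Then t_{p+1} = 7·t_p + 4·3^p = 7·(-3^p + 2·7^(p - 1)) + 4·3^p = -3^(p + 1) + 2·7^p = -3^(p+1) + 2·7^((p+1) - 1),
which is the claimed formula at N = p+1.
Hence, by induction on N, the claim holds for every N ≥ 1.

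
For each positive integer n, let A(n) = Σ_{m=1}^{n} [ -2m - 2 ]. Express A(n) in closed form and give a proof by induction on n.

A(n) = -n(n + 3)

We claim A(n) = -n(n + 3) for all n ≥ 1.
For the base case n = 1: A(1) = -4, and the closed form gives -4. They agree.
For the inductive step, assume it holds for an arbitrary m ≥ 1, so A(m) = m(-m - 3).
Then A(m+1) = A(m) + (-2m - 4) = (m(-m - 3)) + (-2m - 4).
Simplifying, A(m+1) = -(m + 1)(m + 4) = -(m+1)((m+1) + 3),
which is the closed form with n = m+1.
By induction, the statement is established for all n ≥ 1.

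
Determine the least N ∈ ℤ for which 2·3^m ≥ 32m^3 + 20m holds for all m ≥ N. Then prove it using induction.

N = 9

At m = 8: 13122 < 16544, so the inequality fails and N ≥ 9. We prove 2·3^m ≥ 32m^3 + 20m for all m ≥ 9.
Base case (m = 9): 2·3^m = 39366 and 32m^3 + 20m = 23508, so 39366 ≥ 23508.
For the inductive step, assume it holds for an arbitrary j ≥ 9, so 2·3^j ≥ 32j^3 + 20j.
Then 2·3^(j + 1) = 3·(2·3^j) ≥ 3·(32j^3 + 20j).
Also, for j ≥ 9 we have 3·(32j^3 + 20j) ≥ 32(j+1)^3 + 20(j+1), since 3·(32j^3 + 20j) − (32(j+1)^3 + 20(j+1)) = 64j^3 - 96j^2 - 56j - 52, which is nonnegative for all j ≥ 9.
Combining, 2·3^(j + 1) ≥ 32(j+1)^3 + 20(j+1).
By induction, the statement is established for all m ≥ 9.
Hence the smallest such N is 9.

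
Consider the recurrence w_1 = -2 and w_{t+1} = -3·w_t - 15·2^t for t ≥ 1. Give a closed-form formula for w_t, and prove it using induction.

w_t = 4(-3)^(t - 1) - 3·2^t

Computing the first terms: w_1 = -2, w_2 = -24, w_3 = 12. This suggests w_t = 4(-3)^(t - 1) - 3·2^t.
For the base case t = 1: the formula gives -2 = -2 = w_1.
Inductive step: assume the claim holds for t = j, so w_j = 4(-3)^(j - 1) - 3·2^j.
Then w_{j+1} = -3·w_j - 15·2^j = -3·(4(-3)^(j - 1) - 3·2^j) - 15·2^j = 4(-3)^j - 3·2^(j + 1) = 4(-3)^((j+1) - 1) - 3·2^(j+1),
which is the claimed formula at t = j+1.
By induction, the statement is established for all t ≥ 1.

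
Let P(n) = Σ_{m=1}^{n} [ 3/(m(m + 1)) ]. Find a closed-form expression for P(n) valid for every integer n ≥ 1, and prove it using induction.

We claim P(n) = 3n/(n + 1) for all n ≥ 1.
When n = 1: P(1) = 3/2, and the closed form gives 3/2. They agree.
Inductive step: suppose the statement holds for some m ≥ 1, so P(m) = 3m/(m + 1).
Then P(m+1) = P(m) + (3/((m + 1)(m + 2))) = (3m/(m + 1)) + (3/((m + 1)(m + 2))).
Simplifying, P(m+1) = 3(m + 1)/(m + 2) = 3(m+1)/((m+1) + 1),
which is the closed form with n = m+1.
This completes the induction.

P(n) = 3n/(n + 1)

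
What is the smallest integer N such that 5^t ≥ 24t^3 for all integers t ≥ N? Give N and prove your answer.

N = 5

At t = 4: 625 < 1536, so the inequality fails and N ≥ 5. We prove 5^t ≥ 24t^3 for all t ≥ 5.
Base case (t = 5): 5^t = 3125 and 24t^3 = 3000, so 3125 ≥ 3000.
For the inductive step, assume it holds for an arbitrary m ≥ 5, so 5^m ≥ 24m^3.
Then 5^(m + 1) = 5·(5^m) ≥ 5·(24m^3).
Also, for m ≥ 5 we have 5·(24m^3) ≥ 24(m+1)^3, since 5 ≥ (1 + 1/m)^3 for all m ≥ 5.
Combining, 5^(m + 1) ≥ 24(m+1)^3.
Hence, by induction on t, the claim holds for every t ≥ 5.
Hence the smallest such N is 5.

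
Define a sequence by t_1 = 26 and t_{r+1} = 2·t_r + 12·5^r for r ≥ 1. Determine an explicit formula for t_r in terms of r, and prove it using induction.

t_r = 3·2^r + 4·5^r

Computing the first terms: t_1 = 26, t_2 = 112, t_3 = 524. This suggests t_r = 3·2^r + 4·5^r.
For the base case r = 1: the formula gives 26 = 26 = t_1.
Inductive step: assume the claim holds for r = m, so t_m = 3·2^m + 4·5^m.
Then t_{m+1} = 2·t_m + 12·5^m = 2·(3·2^m + 4·5^m) + 12·5^m = 3·2^(m + 1) + 4·5^(m + 1),
which is the claimed formula at r = m+1.
By the principle of mathematical induction, the result holds for all r ≥ 1.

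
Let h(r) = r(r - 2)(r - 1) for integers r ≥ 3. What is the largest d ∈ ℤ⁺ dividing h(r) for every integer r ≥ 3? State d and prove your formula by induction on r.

d = 6

Computing the first values: h(3) = 6 and h(4) = 24; gcd(6, 24) = 6, so d ≤ 6.
We prove 6 | r(r - 2)(r - 1) for all r ≥ 3 by induction on r.
For the base case r = 3: h(3) = 6 = 6·(1), so 6 | h(3).
Inductive step: suppose the statement holds for some i ≥ 3, i.e. 6 | h(i). Then
h(i+1) − h(i) = (i-1)·i·(i+1) − (i-2)·(i-1)·i = (i-1)·i·[(i+1) − (i-2)] = 3·(i-1)·i. The product of 2 consecutive integers is divisible by (2)! = 2, so h(i+1) − h(i) is divisible by 3·2 = 6. By the inductive hypothesis 6 | h(i), hence 6 | h(i+1).
By induction, the statement is established for all r ≥ 3.
Therefore the largest such d is 6.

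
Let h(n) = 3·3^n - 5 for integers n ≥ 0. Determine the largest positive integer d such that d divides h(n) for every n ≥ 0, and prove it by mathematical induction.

Computing the first values: h(0) = -2 and h(1) = 4; gcd(-2, 4) = 2, so d ≤ 2.
We prove 2 | 3·3^n - 5 for all n ≥ 0 by induction on n.
Base step (n = 0): h(0) = -2 = 2·(-1), so 2 | h(0).
For the inductive step, assume it holds for an arbitrary i ≥ 0, i.e. 2 | h(i). Then
h(i+1) = 3·3^(i+1) - 5 = 3·(3·3^i - 5) + 10 = 3·h(i) + 10. The first term is divisible by 2 by the inductive hypothesis, and 10 is divisible by 2. Hence 2 | h(i+1).
By the principle of mathematical induction, the result holds for all n ≥ 0.
Therefore the largest such d is 2.

d = 2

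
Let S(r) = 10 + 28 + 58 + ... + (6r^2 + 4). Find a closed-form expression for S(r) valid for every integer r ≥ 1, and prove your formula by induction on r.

We claim S(r) = r(2r^2 + 3r + 5) for all r ≥ 1.
Base case (r = 1): S(1) = 10, and the closed form gives 10. They agree.
Inductive step: assume the claim holds for r = k, so S(k) = k(2k^2 + 3k + 5).
Then S(k+1) = S(k) + (6(k + 1)^2 + 4) = (k(2k^2 + 3k + 5)) + (6(k + 1)^2 + 4).
Simplifying, S(k+1) = (k + 1)(2k^2 + 7k + 10) = (k+1)(2(k+1)^2 + 3(k+1) + 5),
which is the closed form with r = k+1.
By the principle of mathematical induction, the result holds for all r ≥ 1.

S(r) = r(2r^2 + 3r + 5)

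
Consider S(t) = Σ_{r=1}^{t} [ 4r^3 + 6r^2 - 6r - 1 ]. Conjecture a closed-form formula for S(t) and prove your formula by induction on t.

We claim S(t) = t(t^3 + 4t^2 + t - 3) for all t ≥ 1.
For the base case t = 1: S(1) = 3, and the closed form gives 3. They agree.
For the inductive step, assume it holds for an arbitrary r ≥ 1, so S(r) = r(r^3 + 4r^2 + r - 3).
Then S(r+1) = S(r) + (4r^3 + 18r^2 + 18r + 3) = (r(r^3 + 4r^2 + r - 3)) + (4r^3 + 18r^2 + 18r + 3).
Simplifying, S(r+1) = (r + 1)(r^3 + 7r^2 + 12r + 3) = (r+1)((r+1)^3 + 4(r+1)^2 + (r+1) - 3),
which is the closed form with t = r+1.
Hence, by induction on t, the claim holds for every t ≥ 1.

S(t) = t(t^3 + 4t^2 + t - 3)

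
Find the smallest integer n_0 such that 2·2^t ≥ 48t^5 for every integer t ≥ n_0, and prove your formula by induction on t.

n_0 = 29

At t = 28: 536870912 < 826097664, so the inequality fails and n_0 ≥ 29. We prove 2·2^t ≥ 48t^5 for all t ≥ 29.
For the base case t = 29: 2·2^t = 1073741824 and 48t^5 = 984535152, so 1073741824 ≥ 984535152.
Inductive step: suppose the statement holds for some k ≥ 29, so 2·2^k ≥ 48k^5.
Then 2·2^(k + 1) = 2·(2·2^k) ≥ 2·(48k^5).
Also, for k ≥ 29 we have 2·(48k^5) ≥ 48(k+1)^5, since 2 ≥ (1 + 1/k)^5 for all k ≥ 29.
Combining, 2·2^(k + 1) ≥ 48(k+1)^5.
By the principle of mathematical induction, the result holds for all t ≥ 29.
Hence the smallest such n_0 is 29.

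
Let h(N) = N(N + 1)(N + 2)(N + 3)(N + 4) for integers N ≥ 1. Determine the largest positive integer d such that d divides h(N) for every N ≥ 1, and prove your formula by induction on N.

Computing the first values: h(1) = 120 and h(2) = 720; gcd(120, 720) = 120, so d ≤ 120.
We prove 120 | N(N + 1)(N + 2)(N + 3)(N + 4) for all N ≥ 1 by induction on N.
Base step (N = 1): h(1) = 120 = 120·(1), so 120 | h(1).
Inductive step: suppose the statement holds for some j ≥ 1, i.e. 120 | h(j). Then
h(j+1) − h(j) = (j+1)·(j+2)·(j+3)·(j+4)·(j+5) − j·(j+1)·(j+2)·(j+3)·(j+4) = (j+1)·(j+2)·(j+3)·(j+4)·[(j+5) − j] = 5·(j+1)·(j+2)·(j+3)·(j+4). The product of 4 consecutive integers is divisible by (4)! = 24, so h(j+1) − h(j) is divisible by 5·24 = 120. By the inductive hypothesis 120 | h(j), hence 120 | h(j+1).
Hence, by induction on N, the claim holds for every N ≥ 1.
Therefore the largest such d is 120.

d = 120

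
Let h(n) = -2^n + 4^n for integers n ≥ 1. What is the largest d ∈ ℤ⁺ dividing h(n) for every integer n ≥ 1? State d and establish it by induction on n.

d = 2

Computing the first values: h(1) = 2 and h(2) = 12; gcd(2, 12) = 2, so d ≤ 2.
We prove 2 | -2^n + 4^n for all n ≥ 1 by induction on n.
Base step (n = 1): h(1) = 2 = 2·(1), so 2 | h(1).
For the inductive step, assume it holds for an arbitrary i ≥ 1, i.e. 2 | h(i). Then
4^{i+1} − 2^{i+1} = 4·4^i − 2·2^i = 4·(4^i − 2^i) + (2)·2^i. The first term is divisible by 2 by the inductive hypothesis, and the second term (2)·2^i is divisible by 2 since 2 | 2. Hence 2 | h(i+1).
By the principle of mathematical induction, the result holds for all n ≥ 1.
Therefore the largest such d is 2.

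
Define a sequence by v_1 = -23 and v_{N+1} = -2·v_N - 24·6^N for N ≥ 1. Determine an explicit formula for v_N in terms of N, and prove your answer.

v_N = -5(-2)^(N - 1) - 3·6^N

Computing the first terms: v_1 = -23, v_2 = -98, v_3 = -668. This suggests v_N = -5(-2)^(N - 1) - 3·6^N.
Base step (N = 1): the formula gives -23 = -23 = v_1.
Inductive step: suppose the statement holds for some m ≥ 1, so v_m = -5(-2)^(m - 1) - 3·6^m.
Then v_{m+1} = -2·v_m - 24·6^m = -2·(-5(-2)^(m - 1) - 3·6^m) - 24·6^m = -5(-2)^m - 3·6^(m + 1) = -5(-2)^((m+1) - 1) - 3·6^(m+1),
which is the claimed formula at N = m+1.
Hence, by induction on N, the claim holds for every N ≥ 1.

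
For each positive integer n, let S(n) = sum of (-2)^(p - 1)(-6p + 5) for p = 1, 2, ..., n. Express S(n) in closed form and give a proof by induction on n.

We claim S(n) = (-2)^n(2n - 1) + 1 for all n ≥ 1.
For the base case n = 1: S(1) = -1, and the closed form gives -1. They agree.
For the inductive step, assume it holds for an arbitrary p ≥ 1, so S(p) = (-2)^p(2p - 1) + 1.
Then S(p+1) = S(p) + ((-2)^p(-6p - 1)) = ((-2)^p(2p - 1) + 1) + ((-2)^p(-6p - 1)).
Simplifying, S(p+1) = (-2)^(p + 1) - (-2)^(p + 2)p + 1 = (-2)^(p+1)(2(p+1) - 1) + 1,
which is the closed form with n = p+1.
By induction, the statement is established for all n ≥ 1.

S(n) = (-2)^n(2n - 1) + 1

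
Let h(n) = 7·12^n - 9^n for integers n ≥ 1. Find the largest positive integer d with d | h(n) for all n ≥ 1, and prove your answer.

Computing the first values: h(1) = 75 and h(2) = 927; gcd(75, 927) = 3, so d ≤ 3.
We prove 3 | 7·12^n - 9^n for all n ≥ 1 by induction on n.
Base step (n = 1): h(1) = 75 = 3·(25), so 3 | h(1).
Suppose the result is true for n = r, i.e. 3 | h(r). Then
h(r+1) − 12·h(r) = (7·12^(r+1) - 9^(r+1)) − 12·(7·12^r - 9^r) = (-1)·9^r·(9 − 12) = (3)·9^r. Since 3 | h(r) by the inductive hypothesis, 3 | 12·h(r); and 3 | 3 since 3 = 3·1. Therefore 3 | h(r+1).
This completes the induction.
Therefore the largest such d is 3.

d = 3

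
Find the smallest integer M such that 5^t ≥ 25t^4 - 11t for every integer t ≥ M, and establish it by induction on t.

At t = 6: 15625 < 32334, so the inequality fails and M ≥ 7. We prove 5^t ≥ 25t^4 - 11t for all t ≥ 7.
Base step (t = 7): 5^t = 78125 and 25t^4 - 11t = 59948, so 78125 ≥ 59948.
For the inductive step, assume it holds for an arbitrary r ≥ 7, so 5^r ≥ 25r^4 - 11r.
Then 5^(r + 1) = 5·(5^r) ≥ 5·(25r^4 - 11r).
Also, for r ≥ 7 we have 5·(25r^4 - 11r) ≥ 25(r+1)^4 - 11(r+1), since 5·(25r^4 - 11r) − (25(r+1)^4 - 11(r+1)) = 100r^4 - 100r^3 - 150r^2 - 144r - 14, which is nonnegative for all r ≥ 7.
Combining, 5^(r + 1) ≥ 25(r+1)^4 - 11(r+1).
By induction, the statement is established for all t ≥ 7.
Hence the smallest such M is 7.

M = 7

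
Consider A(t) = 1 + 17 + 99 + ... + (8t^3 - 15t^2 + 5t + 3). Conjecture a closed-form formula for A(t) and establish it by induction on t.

We claim A(t) = t(2t^3 - t^2 - 3t + 3) for all t ≥ 1.
When t = 1: A(1) = 1, and the closed form gives 1. They agree.
Inductive step: assume the claim holds for t = m, so A(m) = m(2m^3 - m^2 - 3m + 3).
Then A(m+1) = A(m) + (8m^3 + 9m^2 - m + 1) = (m(2m^3 - m^2 - 3m + 3)) + (8m^3 + 9m^2 - m + 1).
Simplifying, A(m+1) = (m + 1)(2m^3 + 5m^2 + m + 1) = (m+1)(2(m+1)^3 - (m+1)^2 - 3(m+1) + 3),
which is the closed form with t = m+1.
Hence, by induction on t, the claim holds for every t ≥ 1.

A(t) = t(2t^3 - t^2 - 3t + 3)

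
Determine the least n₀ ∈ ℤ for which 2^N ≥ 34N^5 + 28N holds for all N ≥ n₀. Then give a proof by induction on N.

n₀ = 30

At N = 29: 536870912 < 697379878, so the inequality fails and n₀ ≥ 30. We prove 2^N ≥ 34N^5 + 28N for all N ≥ 30.
Base case (N = 30): 2^N = 1073741824 and 34N^5 + 28N = 826200840, so 1073741824 ≥ 826200840.
Inductive step: assume the claim holds for N = r, so 2^r ≥ 34r^5 + 28r.
Then 2^(r + 1) = 2·(2^r) ≥ 2·(34r^5 + 28r).
Also, for r ≥ 30 we have 2·(34r^5 + 28r) ≥ 34(r+1)^5 + 28(r+1), since 2·(34r^5 + 28r) − (34(r+1)^5 + 28(r+1)) = 34r^5 - 170r^4 - 340r^3 - 340r^2 - 142r - 62, which is nonnegative for all r ≥ 30.
Combining, 2^(r + 1) ≥ 34(r+1)^5 + 28(r+1).
This completes the induction.
Hence the smallest such n₀ is 30.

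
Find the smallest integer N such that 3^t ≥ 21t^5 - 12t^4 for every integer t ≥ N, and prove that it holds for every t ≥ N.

At t = 15: 14348907 < 15339375, so the inequality fails and N ≥ 16. We prove 3^t ≥ 21t^5 - 12t^4 for all t ≥ 16.
Base case (t = 16): 3^t = 43046721 and 21t^5 - 12t^4 = 21233664, so 43046721 ≥ 21233664.
Inductive step: suppose the statement holds for some r ≥ 16, so 3^r ≥ 21r^5 - 12r^4.
Then 3^(r + 1) = 3·(3^r) ≥ 3·(21r^5 - 12r^4).
Also, for r ≥ 16 we have 3·(21r^5 - 12r^4) ≥ 21(r+1)^5 - 12(r+1)^4, since 3·(21r^5 - 12r^4) − (21(r+1)^5 - 12(r+1)^4) = 42r^5 - 129r^4 - 162r^3 - 138r^2 - 57r - 9, which is nonnegative for all r ≥ 16.
Combining, 3^(r + 1) ≥ 21(r+1)^5 - 12(r+1)^4.
Hence, by induction on t, the claim holds for every t ≥ 16.
Hence the smallest such N is 16.

N = 16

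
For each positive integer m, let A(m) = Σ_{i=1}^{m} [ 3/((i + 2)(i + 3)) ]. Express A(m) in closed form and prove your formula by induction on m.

A(m) = m/(m + 3)

We claim A(m) = m/(m + 3) for all m ≥ 1.
Base step (m = 1): A(1) = 1/4, and the closed form gives 1/4. They agree.
For the inductive step, assume it holds for an arbitrary i ≥ 1, so A(i) = i/(i + 3).
Then A(i+1) = A(i) + (3/((i + 3)(i + 4))) = (i/(i + 3)) + (3/((i + 3)(i + 4))).
Simplifying, A(i+1) = (i + 1)/(i + 4) = (i+1)/((i+1) + 3),
which is the closed form with m = i+1.
By induction, the statement is established for all m ≥ 1.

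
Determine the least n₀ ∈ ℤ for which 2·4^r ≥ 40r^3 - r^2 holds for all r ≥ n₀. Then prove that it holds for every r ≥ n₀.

n₀ = 7

At r = 6: 8192 < 8604, so the inequality fails and n₀ ≥ 7. We prove 2·4^r ≥ 40r^3 - r^2 for all r ≥ 7.
Base step (r = 7): 2·4^r = 32768 and 40r^3 - r^2 = 13671, so 32768 ≥ 13671.
Inductive step: suppose the statement holds for some m ≥ 7, so 2·4^m ≥ 40m^3 - m^2.
Then 2·4^(m + 1) = 4·(2·4^m) ≥ 4·(40m^3 - m^2).
Also, for m ≥ 7 we have 4·(40m^3 - m^2) ≥ 40(m+1)^3 - (m+1)^2, since 4·(40m^3 - m^2) − (40(m+1)^3 - (m+1)^2) = 120m^3 - 123m^2 - 118m - 39, which is nonnegative for all m ≥ 7.
Combining, 2·4^(m + 1) ≥ 40(m+1)^3 - (m+1)^2.
By the principle of mathematical induction, the result holds for all r ≥ 7.
Hence the smallest such n₀ is 7.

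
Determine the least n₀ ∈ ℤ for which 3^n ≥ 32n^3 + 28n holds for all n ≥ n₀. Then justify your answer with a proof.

At n = 9: 19683 < 23580, so the inequality fails and n₀ ≥ 10. We prove 3^n ≥ 32n^3 + 28n for all n ≥ 10.
For the base case n = 10: 3^n = 59049 and 32n^3 + 28n = 32280, so 59049 ≥ 32280.
Inductive step: suppose the statement holds for some j ≥ 10, so 3^j ≥ 32j^3 + 28j.
Then 3^(j + 1) = 3·(3^j) ≥ 3·(32j^3 + 28j).
Also, for j ≥ 10 we have 3·(32j^3 + 28j) ≥ 32(j+1)^3 + 28(j+1), since 3·(32j^3 + 28j) − (32(j+1)^3 + 28(j+1)) = 64j^3 - 96j^2 - 40j - 60, which is nonnegative for all j ≥ 10.
Combining, 3^(j + 1) ≥ 32(j+1)^3 + 28(j+1).
By induction, the statement is established for all n ≥ 10.
Hence the smallest such n₀ is 10.

n₀ = 10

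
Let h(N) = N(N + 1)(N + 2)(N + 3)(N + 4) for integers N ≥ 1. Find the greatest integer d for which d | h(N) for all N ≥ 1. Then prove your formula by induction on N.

d = 120

Computing the first values: h(1) = 120 and h(2) = 720; gcd(120, 720) = 120, so d ≤ 120.
We prove 120 | N(N + 1)(N + 2)(N + 3)(N + 4) for all N ≥ 1 by induction on N.
Base case (N = 1): h(1) = 120 = 120·(1), so 120 | h(1).
Inductive step: suppose the statement holds for some p ≥ 1, i.e. 120 | h(p). Then
h(p+1) − h(p) = (p+1)·(p+2)·(p+3)·(p+4)·(p+5) − p·(p+1)·(p+2)·(p+3)·(p+4) = (p+1)·(p+2)·(p+3)·(p+4)·[(p+5) − p] = 5·(p+1)·(p+2)·(p+3)·(p+4). The product of 4 consecutive integers is divisible by (4)! = 24, so h(p+1) − h(p) is divisible by 5·24 = 120. By the inductive hypothesis 120 | h(p), hence 120 | h(p+1).
This completes the induction.
Therefore the largest such d is 120.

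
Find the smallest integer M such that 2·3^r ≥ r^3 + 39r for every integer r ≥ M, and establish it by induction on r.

At r = 4: 162 < 220, so the inequality fails and M ≥ 5. We prove 2·3^r ≥ r^3 + 39r for all r ≥ 5.
Base case (r = 5): 2·3^r = 486 and r^3 + 39r = 320, so 486 ≥ 320.
Inductive step: suppose the statement holds for some i ≥ 5, so 2·3^i ≥ i^3 + 39i.
Then 2·3^(i + 1) = 3·(2·3^i) ≥ 3·(i^3 + 39i).
Also, for i ≥ 5 we have 3·(i^3 + 39i) ≥ (i+1)^3 + 39(i+1), since 3·(i^3 + 39i) − ((i+1)^3 + 39(i+1)) = 2i^3 - 3i^2 + 75i - 40, which is nonnegative for all i ≥ 5.
Combining, 2·3^(i + 1) ≥ (i+1)^3 + 39(i+1).
Hence, by induction on r, the claim holds for every r ≥ 5.
Hence the smallest such M is 5.

M = 5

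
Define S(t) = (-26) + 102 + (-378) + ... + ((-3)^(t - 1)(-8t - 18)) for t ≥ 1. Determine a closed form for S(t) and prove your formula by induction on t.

We claim S(t) = (-3)^t(2t + 5) - 5 for all t ≥ 1.
For the base case t = 1: S(1) = -26, and the closed form gives -26. They agree.
Suppose the result is true for t = i, so S(i) = (-3)^i(2i + 5) - 5.
Then S(i+1) = S(i) + ((-3)^i(-8i - 26)) = ((-3)^i(2i + 5) - 5) + ((-3)^i(-8i - 26)).
Simplifying, S(i+1) = -6(-3)^i·i - 21(-3)^i - 5 = (-3)^(i+1)(2(i+1) + 5) - 5,
which is the closed form with t = i+1.
By the principle of mathematical induction, the result holds for all t ≥ 1.

S(t) = (-3)^t(2t + 5) - 5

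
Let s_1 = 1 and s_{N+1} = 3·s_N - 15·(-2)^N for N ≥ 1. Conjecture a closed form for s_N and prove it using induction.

s_N = 3(-2)^N + 7·3^(N - 1)

Computing the first terms: s_1 = 1, s_2 = 33, s_3 = 39. This suggests s_N = 3(-2)^N + 7·3^(N - 1).
For the base case N = 1: the formula gives 1 = 1 = s_1.
For the inductive step, assume it holds for an arbitrary k ≥ 1, so s_k = 3(-2)^k + 7·3^(k - 1).
Then s_{k+1} = 3·s_k - 15·(-2)^k = 3·(3(-2)^k + 7·3^(k - 1)) - 15·(-2)^k = 3(-2)^(k + 1) + 7·3^k = 3(-2)^(k+1) + 7·3^((k+1) - 1),
which is the claimed formula at N = k+1.
Hence, by induction on N, the claim holds for every N ≥ 1.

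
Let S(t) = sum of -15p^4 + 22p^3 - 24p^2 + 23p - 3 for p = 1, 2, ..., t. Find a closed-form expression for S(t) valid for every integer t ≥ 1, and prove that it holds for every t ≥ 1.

S(t) = -t(3t^4 + 2t^3 + 2t^2 - 5t - 5)

We claim S(t) = -t(3t^4 + 2t^3 + 2t^2 - 5t - 5) for all t ≥ 1.
When t = 1: S(1) = 3, and the closed form gives 3. They agree.
Inductive step: assume the claim holds for t = p, so S(p) = p(-3p^4 - 2p^3 - 2p^2 + 5p + 5).
Then S(p+1) = S(p) + (-15p^4 - 38p^3 - 48p^2 - 19p + 3) = (p(-3p^4 - 2p^3 - 2p^2 + 5p + 5)) + (-15p^4 - 38p^3 - 48p^2 - 19p + 3).
Simplifying, S(p+1) = -(p + 1)(3p^4 + 14p^3 + 26p^2 + 17p - 3) = -(p+1)(3(p+1)^4 + 2(p+1)^3 + 2(p+1)^2 - 5(p+1) - 5),
which is the closed form with t = p+1.
By the principle of mathematical induction, the result holds for all t ≥ 1.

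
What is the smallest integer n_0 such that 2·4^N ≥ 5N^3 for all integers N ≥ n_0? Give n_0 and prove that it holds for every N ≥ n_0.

At N = 3: 128 < 135, so the inequality fails and n_0 ≥ 4. We prove 2·4^N ≥ 5N^3 for all N ≥ 4.
When N = 4: 2·4^N = 512 and 5N^3 = 320, so 512 ≥ 320.
For the inductive step, assume it holds for an arbitrary k ≥ 4, so 2·4^k ≥ 5k^3.
Then 2·4^(k + 1) = 4·(2·4^k) ≥ 4·(5k^3).
Also, for k ≥ 4 we have 4·(5k^3) ≥ 5(k+1)^3, since 4 ≥ (1 + 1/k)^3 for all k ≥ 4.
Combining, 2·4^(k + 1) ≥ 5(k+1)^3.
This completes the induction.
Hence the smallest such n_0 is 4.

n_0 = 4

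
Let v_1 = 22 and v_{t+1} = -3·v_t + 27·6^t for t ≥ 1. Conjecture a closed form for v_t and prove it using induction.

Computing the first terms: v_1 = 22, v_2 = 96, v_3 = 684. This suggests v_t = 4(-3)^(t - 1) + 3·6^t.
When t = 1: the formula gives 22 = 22 = v_1.
Inductive step: suppose the statement holds for some r ≥ 1, so v_r = 4(-3)^(r - 1) + 3·6^r.
Then v_{r+1} = -3·v_r + 27·6^r = -3·(4(-3)^(r - 1) + 3·6^r) + 27·6^r = 4(-3)^r + 3·6^(r + 1) = 4(-3)^((r+1) - 1) + 3·6^(r+1),
which is the claimed formula at t = r+1.
By the principle of mathematical induction, the result holds for all t ≥ 1.

v_t = 4(-3)^(t - 1) + 3·6^t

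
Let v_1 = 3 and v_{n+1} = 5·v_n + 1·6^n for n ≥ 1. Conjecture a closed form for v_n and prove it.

Computing the first terms: v_1 = 3, v_2 = 21, v_3 = 141. This suggests v_n = -3·5^(n - 1) + 6^n.
When n = 1: the formula gives 3 = 3 = v_1.
For the inductive step, assume it holds for an arbitrary m ≥ 1, so v_m = -3·5^(m - 1) + 6^m.
Then v_{m+1} = 5·v_m + 1·6^m = 5·(-3·5^(m - 1) + 6^m) + 1·6^m = -3·5^m + 6^(m + 1) = -3·5^((m+1) - 1) + 6^(m+1),
which is the claimed formula at n = m+1.
By induction, the statement is established for all n ≥ 1.

v_n = -3·5^(n - 1) + 6^n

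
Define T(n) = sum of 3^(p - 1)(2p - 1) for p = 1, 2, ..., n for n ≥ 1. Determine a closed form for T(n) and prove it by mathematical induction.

We claim T(n) = 3^n(n - 1) + 1 for all n ≥ 1.
For the base case n = 1: T(1) = 1, and the closed form gives 1. They agree.
Inductive step: suppose the statement holds for some p ≥ 1, so T(p) = 3^p(p - 1) + 1.
Then T(p+1) = T(p) + (3^p(2p + 1)) = (3^p(p - 1) + 1) + (3^p(2p + 1)).
Simplifying, T(p+1) = 3^(p + 1)p + 1 = 3^(p+1)((p+1) - 1) + 1,
which is the closed form with n = p+1.
This completes the induction.

T(n) = 3^n(n - 1) + 1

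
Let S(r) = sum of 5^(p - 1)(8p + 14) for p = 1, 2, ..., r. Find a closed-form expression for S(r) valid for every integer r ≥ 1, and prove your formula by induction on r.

S(r) = 5^r(2r + 3) - 3

We claim S(r) = 5^r(2r + 3) - 3 for all r ≥ 1.
Base case (r = 1): S(1) = 22, and the closed form gives 22. They agree.
Inductive step: assume the claim holds for r = p, so S(p) = 5^p(2p + 3) - 3.
Then S(p+1) = S(p) + (5^p(8p + 22)) = (5^p(2p + 3) - 3) + (5^p(8p + 22)).
Simplifying, S(p+1) = 10·5^p·p + 25·5^p - 3 = 5^(p+1)(2(p+1) + 3) - 3,
which is the closed form with r = p+1.
By induction, the statement is established for all r ≥ 1.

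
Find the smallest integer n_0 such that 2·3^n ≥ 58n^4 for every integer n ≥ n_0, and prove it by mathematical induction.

At n = 12: 1062882 < 1202688, so the inequality fails and n_0 ≥ 13. We prove 2·3^n ≥ 58n^4 for all n ≥ 13.
Base step (n = 13): 2·3^n = 3188646 and 58n^4 = 1656538, so 3188646 ≥ 1656538.
Suppose the result is true for n = p, so 2·3^p ≥ 58p^4.
Then 2·3^(p + 1) = 3·(2·3^p) ≥ 3·(58p^4).
Also, for p ≥ 13 we have 3·(58p^4) ≥ 58(p+1)^4, since 3 ≥ (1 + 1/p)^4 for all p ≥ 13.
Combining, 2·3^(p + 1) ≥ 58(p+1)^4.
By the principle of mathematical induction, the result holds for all n ≥ 13.
Hence the smallest such n_0 is 13.

n_0 = 13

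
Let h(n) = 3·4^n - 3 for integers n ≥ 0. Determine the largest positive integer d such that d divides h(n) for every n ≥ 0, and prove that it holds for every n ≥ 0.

Computing the first values: h(0) = 0 and h(1) = 9; gcd(0, 9) = 9, so d ≤ 9.
We prove 9 | 3·4^n - 3 for all n ≥ 0 by induction on n.
For the base case n = 0: h(0) = 0 = 9·(0), so 9 | h(0).
For the inductive step, assume it holds for an arbitrary m ≥ 0, i.e. 9 | h(m). Then
h(m+1) = 3·4^(m+1) - 3 = 4·(3·4^m - 3) + 9 = 4·h(m) + 9. The first term is divisible by 9 by the inductive hypothesis, and 9 is divisible by 9. Hence 9 | h(m+1).
By induction, the statement is established for all n ≥ 0.
Therefore the largest such d is 9.

d = 9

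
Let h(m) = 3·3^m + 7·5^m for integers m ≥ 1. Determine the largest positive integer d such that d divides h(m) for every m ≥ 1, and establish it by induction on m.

Computing the first values: h(1) = 44 and h(2) = 202; gcd(44, 202) = 2, so d ≤ 2.
We prove 2 | 3·3^m + 7·5^m for all m ≥ 1 by induction on m.
Base case (m = 1): h(1) = 44 = 2·(22), so 2 | h(1).
Suppose the result is true for m = r, i.e. 2 | h(r). Then
h(r+1) − 5·h(r) = (3·3^(r+1) + 7·5^(r+1)) − 5·(3·3^r + 7·5^r) = (3)·3^r·(3 − 5) = (-6)·3^r. Since 2 | h(r) by the inductive hypothesis, 2 | 5·h(r); and 2 | -6 since -6 = 2·-3. Therefore 2 | h(r+1).
This completes the induction.
Therefore the largest such d is 2.

d = 2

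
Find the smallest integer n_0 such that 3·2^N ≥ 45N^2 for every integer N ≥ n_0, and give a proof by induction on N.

At N = 10: 3072 < 4500, so the inequality fails and n_0 ≥ 11. We prove 3·2^N ≥ 45N^2 for all N ≥ 11.
When N = 11: 3·2^N = 6144 and 45N^2 = 5445, so 6144 ≥ 5445.
Inductive step: assume the claim holds for N = m, so 3·2^m ≥ 45m^2.
Then 3·2^(m + 1) = 2·(3·2^m) ≥ 2·(45m^2).
Also, for m ≥ 11 we have 2·(45m^2) ≥ 45(m+1)^2, since 2 ≥ (1 + 1/m)^2 for all m ≥ 11.
Combining, 3·2^(m + 1) ≥ 45(m+1)^2.
This completes the induction.
Hence the smallest such n_0 is 11.

n_0 = 11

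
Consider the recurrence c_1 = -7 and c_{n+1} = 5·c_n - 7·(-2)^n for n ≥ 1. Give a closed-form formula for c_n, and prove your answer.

c_n = (-2)^n - 5^n

Computing the first terms: c_1 = -7, c_2 = -21, c_3 = -133. This suggests c_n = (-2)^n - 5^n.
For the base case n = 1: the formula gives -7 = -7 = c_1.
For the inductive step, assume it holds for an arbitrary k ≥ 1, so c_k = (-2)^k - 5^k.
Then c_{k+1} = 5·c_k - 7·(-2)^k = 5·((-2)^k - 5^k) - 7·(-2)^k = (-2)^(k + 1) - 5^(k + 1),
which is the claimed formula at n = k+1.
This completes the induction.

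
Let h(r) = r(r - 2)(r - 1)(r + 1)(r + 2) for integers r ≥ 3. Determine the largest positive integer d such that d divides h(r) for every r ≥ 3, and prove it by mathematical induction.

Computing the first values: h(3) = 120 and h(4) = 720; gcd(120, 720) = 120, so d ≤ 120.
We prove 120 | r(r - 2)(r - 1)(r + 1)(r + 2) for all r ≥ 3 by induction on r.
When r = 3: h(3) = 120 = 120·(1), so 120 | h(3).
Suppose the result is true for r = m, i.e. 120 | h(m). Then
h(m+1) − h(m) = (m-1)·m·(m+1)·(m+2)·(m+3) − (m-2)·(m-1)·m·(m+1)·(m+2) = (m-1)·m·(m+1)·(m+2)·[(m+3) − (m-2)] = 5·(m-1)·m·(m+1)·(m+2). The product of 4 consecutive integers is divisible by (4)! = 24, so h(m+1) − h(m) is divisible by 5·24 = 120. By the inductive hypothesis 120 | h(m), hence 120 | h(m+1).
This completes the induction.
Therefore the largest such d is 120.

d = 120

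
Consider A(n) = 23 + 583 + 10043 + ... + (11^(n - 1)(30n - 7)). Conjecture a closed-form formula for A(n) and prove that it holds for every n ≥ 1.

A(n) = 11^n(3n - 1) + 1

We claim A(n) = 11^n(3n - 1) + 1 for all n ≥ 1.
Base step (n = 1): A(1) = 23, and the closed form gives 23. They agree.
Suppose the result is true for n = i, so A(i) = 11^i(3i - 1) + 1.
Then A(i+1) = A(i) + (11^i(30i + 23)) = (11^i(3i - 1) + 1) + (11^i(30i + 23)).
Simplifying, A(i+1) = 33·11^i·i + 22·11^i + 1 = 11^(i+1)(3(i+1) - 1) + 1,
which is the closed form with n = i+1.
Hence, by induction on n, the claim holds for every n ≥ 1.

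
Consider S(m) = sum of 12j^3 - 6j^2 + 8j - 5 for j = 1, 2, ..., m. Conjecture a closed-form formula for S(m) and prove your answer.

We claim S(m) = m(3m^3 + 4m^2 + 4m - 2) for all m ≥ 1.
For the base case m = 1: S(1) = 9, and the closed form gives 9. They agree.
Inductive step: assume the claim holds for m = j, so S(j) = j(3j^3 + 4j^2 + 4j - 2).
Then S(j+1) = S(j) + (12j^3 + 30j^2 + 32j + 9) = (j(3j^3 + 4j^2 + 4j - 2)) + (12j^3 + 30j^2 + 32j + 9).
Simplifying, S(j+1) = (j + 1)(3j^3 + 13j^2 + 21j + 9) = (j+1)(3(j+1)^3 + 4(j+1)^2 + 4(j+1) - 2),
which is the closed form with m = j+1.
By the principle of mathematical induction, the result holds for all m ≥ 1.

S(m) = m(3m^3 + 4m^2 + 4m - 2)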